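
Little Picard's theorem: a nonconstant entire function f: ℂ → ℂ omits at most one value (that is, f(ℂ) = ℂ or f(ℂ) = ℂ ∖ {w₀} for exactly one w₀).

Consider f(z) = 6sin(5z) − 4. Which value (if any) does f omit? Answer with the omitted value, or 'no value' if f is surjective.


Little Picard bounds the complement of f(ℂ) to at most one point.
sin is entire and surjective onto ℂ: for every w ∈ ℂ, sin(ζ) = w has a solution ζ ∈ ℂ (e.g., via the complex inverse arcsin). With ζ = 5z this gives z = ζ/(5). Then 6·sin(5z) takes every value in 6·ℂ = ℂ, and adding -4 is a bijection of ℂ. So f is surjective and omits no value. (Note: only on the real line is sin bounded by [−1, 1].)

Omitted value: no value.


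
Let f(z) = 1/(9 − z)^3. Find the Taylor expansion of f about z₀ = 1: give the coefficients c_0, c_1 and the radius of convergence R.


Let w = z − z₀, so z = z₀ + w.
Then 9 − z = 9 − (z₀ + w) = (9 − z₀) − w = 8 − w.
f(z) = 1/(8 − w)^3 = (1/(8)^3) · (1 − w/(8))^{−3}.
By the binomial series (1−u)^{−3} = Σ_{n≥0} C(n+2, 2) u^n for |u|<1, with u = w/(8):
  c_n = C(n+2, 2) / (8)^(n+3).
  c_0 = 1/(8)^3 = 1/512.
  c_1 = 3/(8)^4 = 3/4096.
The series is valid for |w/d| < 1, i.e. |z − z₀| < |d|.
Radius of convergence: R = |9 − z₀| = |8| = 8 (distance from z₀ to the singularity z = 9).

c_0 = 1/512, c_1 = 3/4096; R = 8.


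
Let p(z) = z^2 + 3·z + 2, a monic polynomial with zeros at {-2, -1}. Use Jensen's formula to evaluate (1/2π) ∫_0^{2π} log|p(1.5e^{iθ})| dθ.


Zeros: -2, -1; r = 1.5.
Inside |z| < r: -1. Outside (|z| ≥ r): -2.
p(0) = 2, so log|p(0)| = log(2) = 0.6931.
Apply Jensen: I(r) = log|p(0)| + Σ_k log(r/|z_k|), summed over zeros inside |z| < r.
  log(r/|z_k|) for z_k = -1: log(1.5/1) = 0.4055
  Outside zeros (-2) contribute nothing to the Jensen sum.
Sum over inside zeros: 0.4055.
I(r) = log|p(0)| + (inside sum) = 0.6931 + 0.4055 = 1.0986.
Note: since some zeros are outside |z| ≤ r, the simplified n·log(r) form does NOT apply — only the inside zeros contribute.

I(r) ≈ 1.0986.


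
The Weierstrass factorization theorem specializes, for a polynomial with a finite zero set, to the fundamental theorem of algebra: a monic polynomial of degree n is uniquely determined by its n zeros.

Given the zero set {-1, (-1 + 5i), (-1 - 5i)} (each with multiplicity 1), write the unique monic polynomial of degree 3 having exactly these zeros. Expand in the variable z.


The polynomial is p(z) = ∏_{α ∈ S} (z − α), where S = {-1, (-1 + 5i), (-1 - 5i)}.
Expanding the product yields: p(z) = z^3 + 3·z^2 + 28·z + 26.
Note conjugate pairs combine to real quadratics: (z − (-1+5i))(z − (-1−5i)) = z² + 2z + 26.
The resulting polynomial has degree 3 and real coefficients as required.

p(z) = z^3 + 3·z^2 + 28·z + 26.


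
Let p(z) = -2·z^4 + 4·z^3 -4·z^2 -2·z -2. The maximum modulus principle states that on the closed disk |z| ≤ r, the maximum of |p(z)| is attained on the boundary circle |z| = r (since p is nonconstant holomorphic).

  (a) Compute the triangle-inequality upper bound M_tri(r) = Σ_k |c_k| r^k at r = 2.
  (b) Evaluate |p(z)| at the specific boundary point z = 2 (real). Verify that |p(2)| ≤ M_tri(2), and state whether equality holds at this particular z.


Coefficients: c_0 = -2, c_1 = -2, c_2 = -4, c_3 = 4, c_4 = -2. Radius r = 2.
Part (a). Triangle bound: M_tri(r) = Σ_k |c_k| r^k
  = |-2|·2^0 + |-2|·2^1 + |-4|·2^2 + |4|·2^3 + |-2|·2^4
  = 2 + 4 + 16 + 32 + 32 = 86.
This bounds M(r) := max_{|z|=r} |p(z)| from above; equality holds iff all terms c_k z^k can be made to align in phase at a single z on |z|=r.
Part (b). At z = 2 (real, on the circle |z| = r):
  p(2) = (-2)·2^0 + (-2)·2^1 + (-4)·2^2 + (4)·2^3 + (-2)·2^4 = -22.
  |p(2)| = 22.
Check: |p(2)| = 22 ≤ 86 = M_tri(2). ✓ Equality does not hold at z = 2 (the coefficients have mixed signs, so the terms do not all align in phase there).

M_tri(2) = 86; |p(2)| = 22; equality at z=2: no.


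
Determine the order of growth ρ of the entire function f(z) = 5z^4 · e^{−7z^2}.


M(r) = max_{|z|=r} |5|·|z|^4·|e^{−7z^2}| = 5·r^4 · e^{7r^2} (the factors attain their maxima compatibly on |z|=r). Then log M(r) = log 5 + 4·log r + 7r^2, dominated by the last term, so log log M(r) ~ 2·log r. The polynomial factor 5z^4 contributes only a log r term and does not affect the order. ρ = 2.
Therefore ρ = 2.

Order ρ = 2.


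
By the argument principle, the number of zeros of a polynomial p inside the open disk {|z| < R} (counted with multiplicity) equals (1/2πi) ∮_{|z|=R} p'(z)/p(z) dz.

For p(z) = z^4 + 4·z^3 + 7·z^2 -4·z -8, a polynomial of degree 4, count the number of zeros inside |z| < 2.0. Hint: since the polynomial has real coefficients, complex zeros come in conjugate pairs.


The zeros of p are: 1, -1, (-2 + 2i), (-2 - 2i).
Their magnitudes are: 1, 1, 2.828, 2.828.
Zeros with |z| < R = 2.0: 1, -1.
Count = 2.
By the argument principle, (1/2πi) ∮_{|z|=R} p'(z)/p(z) dz equals exactly this count.

Number of zeros inside |z| < 2.0: 2.


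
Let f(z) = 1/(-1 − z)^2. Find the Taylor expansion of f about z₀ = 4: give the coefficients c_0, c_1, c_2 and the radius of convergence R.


Let w = z − z₀, so z = z₀ + w.
Then -1 − z = -1 − (z₀ + w) = (-1 − z₀) − w = -5 − w.
f(z) = 1/(-5 − w)^2 = (1/(-5)^2) · (1 − w/(-5))^{−2}.
By the binomial series (1−u)^{−2} = Σ_{n≥0} C(n+1, 1) u^n for |u|<1, with u = w/(-5):
  c_n = C(n+1, 1) / (-5)^(n+2).
  c_0 = 1/(-5)^2 = 1/25.
  c_1 = 2/(-5)^3 = -2/125.
  c_2 = 3/(-5)^4 = 3/625.
The series is valid for |w/d| < 1, i.e. |z − z₀| < |d|.
Radius of convergence: R = |-1 − z₀| = |-5| = 5 (distance from z₀ to the singularity z = -1).

c_0 = 1/25, c_1 = -2/125, c_2 = 3/625; R = 5.


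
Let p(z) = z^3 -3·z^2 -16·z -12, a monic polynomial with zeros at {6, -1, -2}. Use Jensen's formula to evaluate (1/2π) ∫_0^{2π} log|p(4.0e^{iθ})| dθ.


Zeros: -2, -1, 6; r = 4.0.
Inside |z| < r: -2, -1. Outside (|z| ≥ r): 6.
p(0) = -12, so log|p(0)| = log(12) = 2.4849.
Apply Jensen: I(r) = log|p(0)| + Σ_k log(r/|z_k|), summed over zeros inside |z| < r.
  log(r/|z_k|) for z_k = -1: log(4.0/1) = 1.3863
  log(r/|z_k|) for z_k = -2: log(4.0/2) = 0.6931
  Outside zeros (6) contribute nothing to the Jensen sum.
Sum over inside zeros: 2.0794.
I(r) = log|p(0)| + (inside sum) = 2.4849 + 2.0794 = 4.5643.
Note: since some zeros are outside |z| ≤ r, the simplified n·log(r) form does NOT apply — only the inside zeros contribute.

I(r) ≈ 4.5643.


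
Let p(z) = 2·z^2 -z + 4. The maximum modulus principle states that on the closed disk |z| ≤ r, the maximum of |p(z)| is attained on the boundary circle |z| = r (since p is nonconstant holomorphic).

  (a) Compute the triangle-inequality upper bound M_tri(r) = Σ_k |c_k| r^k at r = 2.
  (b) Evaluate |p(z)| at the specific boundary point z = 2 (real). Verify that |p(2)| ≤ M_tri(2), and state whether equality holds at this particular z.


Coefficients: c_0 = 4, c_1 = -1, c_2 = 2. Radius r = 2.
Part (a). Triangle bound: M_tri(r) = Σ_k |c_k| r^k
  = |4|·2^0 + |-1|·2^1 + |2|·2^2
  = 4 + 2 + 8 = 14.
This bounds M(r) := max_{|z|=r} |p(z)| from above; equality holds iff all terms c_k z^k can be made to align in phase at a single z on |z|=r.
Part (b). At z = 2 (real, on the circle |z| = r):
  p(2) = (4)·2^0 + (-1)·2^1 + (2)·2^2 = 10.
  |p(2)| = 10.
Check: |p(2)| = 10 ≤ 14 = M_tri(2). ✓ Equality does not hold at z = 2 (the coefficients have mixed signs, so the terms do not all align in phase there).

M_tri(2) = 14; |p(2)| = 10; equality at z=2: no.


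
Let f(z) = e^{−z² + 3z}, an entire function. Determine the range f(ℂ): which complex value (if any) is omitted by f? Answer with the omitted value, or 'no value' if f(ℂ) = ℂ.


Little Picard bounds the complement of f(ℂ) to at most one point.
The exponent g(z) = −z² + 3z is a nonconstant polynomial, hence surjective onto ℂ. So e^{g(z)} takes every value in {e^w : w ∈ ℂ} = ℂ ∖ {0}. Adding 0 shifts the range to ℂ ∖ {0}. f omits exactly 0.

Omitted value: 0.


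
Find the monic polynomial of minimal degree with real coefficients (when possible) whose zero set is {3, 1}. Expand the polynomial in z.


The polynomial is p(z) = ∏_{α ∈ S} (z − α), where S = {3, 1}.
Expanding the product yields: p(z) = z^2 -4·z + 3.
The resulting polynomial has degree 2 and real coefficients as required.

p(z) = z^2 -4·z + 3.


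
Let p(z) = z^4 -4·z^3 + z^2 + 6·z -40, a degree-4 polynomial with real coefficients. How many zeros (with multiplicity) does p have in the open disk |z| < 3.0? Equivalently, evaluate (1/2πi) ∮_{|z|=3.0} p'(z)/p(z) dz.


The zeros of p are: (1 + 2i), (1 - 2i), -2, 4.
Their magnitudes are: 2.236, 2.236, 2, 4.
Zeros with |z| < R = 3.0: (1 + 2i), (1 - 2i), -2.
Count = 3.
By the argument principle, (1/2πi) ∮_{|z|=R} p'(z)/p(z) dz equals exactly this count.

Number of zeros inside |z| < 3.0: 3.


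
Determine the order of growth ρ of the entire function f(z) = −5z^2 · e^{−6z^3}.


M(r) = max_{|z|=r} |-5|·|z|^2·|e^{−6z^3}| = 5·r^2 · e^{6r^3} (the factors attain their maxima compatibly on |z|=r). Then log M(r) = log 5 + 2·log r + 6r^3, dominated by the last term, so log log M(r) ~ 3·log r. The polynomial factor -5z^2 contributes only a log r term and does not affect the order. ρ = 3.
Therefore ρ = 3.

Order ρ = 3.


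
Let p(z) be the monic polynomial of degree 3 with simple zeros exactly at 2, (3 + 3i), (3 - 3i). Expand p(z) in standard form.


The polynomial is p(z) = ∏_{α ∈ S} (z − α), where S = {2, (3 + 3i), (3 - 3i)}.
Expanding the product yields: p(z) = z^3 -8·z^2 + 30·z -36.
Note conjugate pairs combine to real quadratics: (z − (3+3i))(z − (3−3i)) = z² − 6z + 18.
The resulting polynomial has degree 3 and real coefficients as required.

p(z) = z^3 -8·z^2 + 30·z -36.


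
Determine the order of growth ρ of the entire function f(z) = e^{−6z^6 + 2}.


|e^{−6z^6 + 2}| = e^{Re(-6·z^6) + 2} ≤ e^{6|z|^6 + 2} = e^{6r^6 + 2} on |z| = r, so ρ ≤ 6. Choosing z on |z|=r so that -6·z^6 is real positive (always possible by picking arg z appropriately) gives |f(z)| = e^{6r^6 + 2}, matching the bound. The additive constant 2 does not affect log log M(r) ~ 6·log r. Hence ρ = 6.
Therefore ρ = 6.

Order ρ = 6.


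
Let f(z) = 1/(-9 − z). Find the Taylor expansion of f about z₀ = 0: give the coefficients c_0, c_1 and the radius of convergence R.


Let w = z − z₀, so z = z₀ + w.
Then -9 − z = -9 − (z₀ + w) = (-9 − z₀) − w = -9 − w.
f(z) = 1/(-9 − w) = (1/(-9)) · 1/(1 − w/(-9)) = Σ_{n≥0} w^n / (-9)^(n+1).
So c_n = 1/(-9)^(n+1):
  c_0 = 1/(-9)^1 = -1/9.
  c_1 = 1/(-9)^2 = 1/81.
The series is valid for |w/d| < 1, i.e. |z − z₀| < |d|.
Radius of convergence: R = |-9 − z₀| = |-9| = 9 (distance from z₀ to the singularity z = -9).

c_0 = -1/9, c_1 = 1/81; R = 9.


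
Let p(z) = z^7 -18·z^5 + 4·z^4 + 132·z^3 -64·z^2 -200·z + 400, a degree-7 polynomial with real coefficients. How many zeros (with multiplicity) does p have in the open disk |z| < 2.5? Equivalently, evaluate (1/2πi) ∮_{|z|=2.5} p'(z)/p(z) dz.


The zeros of p are: -2, (-3 + 1i), (-3 - 1i), (1 + 1i), (1 - 1i), (3 + 1i), (3 - 1i).
Their magnitudes are: 2, 3.162, 3.162, 1.414, 1.414, 3.162, 3.162.
Zeros with |z| < R = 2.5: -2, (1 + 1i), (1 - 1i).
Count = 3.
By the argument principle, (1/2πi) ∮_{|z|=R} p'(z)/p(z) dz equals exactly this count.

Number of zeros inside |z| < 2.5: 3.


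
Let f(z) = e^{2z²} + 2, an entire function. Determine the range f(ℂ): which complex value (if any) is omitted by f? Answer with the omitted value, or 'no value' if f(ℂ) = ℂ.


Little Picard bounds the complement of f(ℂ) to at most one point.
The exponent g(z) = 2z² is a nonconstant polynomial, hence surjective onto ℂ. So e^{g(z)} takes every value in {e^w : w ∈ ℂ} = ℂ ∖ {0}. Adding 2 shifts the range to ℂ ∖ {2}. f omits exactly 2.

Omitted value: 2.


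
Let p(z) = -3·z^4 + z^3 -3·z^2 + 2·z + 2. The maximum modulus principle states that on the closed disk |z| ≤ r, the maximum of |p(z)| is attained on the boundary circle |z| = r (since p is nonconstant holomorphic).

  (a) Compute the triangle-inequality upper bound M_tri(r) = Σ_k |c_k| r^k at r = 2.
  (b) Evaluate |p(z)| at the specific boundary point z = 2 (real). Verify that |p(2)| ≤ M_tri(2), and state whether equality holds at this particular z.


Coefficients: c_0 = 2, c_1 = 2, c_2 = -3, c_3 = 1, c_4 = -3. Radius r = 2.
Part (a). Triangle bound: M_tri(r) = Σ_k |c_k| r^k
  = |2|·2^0 + |2|·2^1 + |-3|·2^2 + |1|·2^3 + |-3|·2^4
  = 2 + 4 + 12 + 8 + 48 = 74.
This bounds M(r) := max_{|z|=r} |p(z)| from above; equality holds iff all terms c_k z^k can be made to align in phase at a single z on |z|=r.
Part (b). At z = 2 (real, on the circle |z| = r):
  p(2) = (2)·2^0 + (2)·2^1 + (-3)·2^2 + (1)·2^3 + (-3)·2^4 = -46.
  |p(2)| = 46.
Check: |p(2)| = 46 ≤ 74 = M_tri(2). ✓ Equality does not hold at z = 2 (the coefficients have mixed signs, so the terms do not all align in phase there).

M_tri(2) = 74; |p(2)| = 46; equality at z=2: no.


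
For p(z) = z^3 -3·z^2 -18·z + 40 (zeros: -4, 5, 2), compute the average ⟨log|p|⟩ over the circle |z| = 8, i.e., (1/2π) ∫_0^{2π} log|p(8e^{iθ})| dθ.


Zeros: -4, 2, 5; r = 8.
Inside |z| < r: -4, 2, 5. Outside (|z| ≥ r): ∅.
p(0) = 40, so log|p(0)| = log(40) = 3.6889.
Apply Jensen: I(r) = log|p(0)| + Σ_k log(r/|z_k|), summed over zeros inside |z| < r.
  log(r/|z_k|) for z_k = -4: log(8/4) = 0.6931
  log(r/|z_k|) for z_k = 5: log(8/5) = 0.4700
  log(r/|z_k|) for z_k = 2: log(8/2) = 1.3863
Sum over inside zeros: 2.5494.
I(r) = log|p(0)| + (inside sum) = 3.6889 + 2.5494 = 6.2383.
Closed form (all zeros inside, monic): I(r) = n·log(r) = 3·log(8) = 6.2383. ✓

I(r) ≈ 6.2383.


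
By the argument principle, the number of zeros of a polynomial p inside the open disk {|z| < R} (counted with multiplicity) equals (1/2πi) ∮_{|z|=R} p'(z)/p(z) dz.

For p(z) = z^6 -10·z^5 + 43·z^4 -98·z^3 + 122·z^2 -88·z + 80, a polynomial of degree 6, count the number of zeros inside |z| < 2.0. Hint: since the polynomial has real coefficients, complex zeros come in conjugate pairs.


The zeros of p are: (2 + 2i), (2 - 2i), (3 + 1i), (3 - 1i), (0 + 1i), (0 - 1i).
Their magnitudes are: 2.828, 2.828, 3.162, 3.162, 1, 1.
Zeros with |z| < R = 2.0: (0 + 1i), (0 - 1i).
Count = 2.
By the argument principle, (1/2πi) ∮_{|z|=R} p'(z)/p(z) dz equals exactly this count.

Number of zeros inside |z| < 2.0: 2.


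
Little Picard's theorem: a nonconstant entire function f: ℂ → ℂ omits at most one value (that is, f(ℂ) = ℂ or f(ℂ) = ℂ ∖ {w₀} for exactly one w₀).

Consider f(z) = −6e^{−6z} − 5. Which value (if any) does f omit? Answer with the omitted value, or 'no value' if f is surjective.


Little Picard bounds the complement of f(ℂ) to at most one point.
e^{−6z} is never zero on ℂ, so -6·e^{−6z} takes every value in ℂ ∖ {0}. Adding -5 shifts the range to ℂ ∖ {-5}. Thus f omits exactly the value -5.

Omitted value: -5.


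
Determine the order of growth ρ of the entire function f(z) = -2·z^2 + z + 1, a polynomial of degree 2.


|f(z)| ≤ Σ|c_k|·r^k = O(r^2) as r → ∞. Polynomial growth is O(e^{r^ε}) for every ε > 0 (since r^2/e^{r^ε} → 0), so ρ ≤ ε for all ε > 0, i.e. ρ = 0. Every nonconstant polynomial has order 0.
Therefore ρ = 0.

Order ρ = 0.


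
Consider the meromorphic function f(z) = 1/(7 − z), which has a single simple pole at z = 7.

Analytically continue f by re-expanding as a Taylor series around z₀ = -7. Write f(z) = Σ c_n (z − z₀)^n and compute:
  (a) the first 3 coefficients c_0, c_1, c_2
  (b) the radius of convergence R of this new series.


Let w = z − z₀, so z = z₀ + w.
Then 7 − z = 7 − (z₀ + w) = (7 − z₀) − w = 14 − w.
f(z) = 1/(14 − w) = (1/(14)) · 1/(1 − w/(14)) = Σ_{n≥0} w^n / (14)^(n+1).
So c_n = 1/(14)^(n+1):
  c_0 = 1/(14)^1 = 1/14.
  c_1 = 1/(14)^2 = 1/196.
  c_2 = 1/(14)^3 = 1/2744.
The series is valid for |w/d| < 1, i.e. |z − z₀| < |d|.
Radius of convergence: R = |7 − z₀| = |14| = 14 (distance from z₀ to the singularity z = 7).

c_0 = 1/14, c_1 = 1/196, c_2 = 1/2744; R = 14.


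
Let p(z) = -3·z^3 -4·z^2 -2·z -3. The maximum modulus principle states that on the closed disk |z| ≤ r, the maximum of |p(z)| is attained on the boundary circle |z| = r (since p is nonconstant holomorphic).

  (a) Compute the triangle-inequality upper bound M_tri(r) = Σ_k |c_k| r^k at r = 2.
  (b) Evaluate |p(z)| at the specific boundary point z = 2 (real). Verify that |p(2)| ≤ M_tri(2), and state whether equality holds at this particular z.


Coefficients: c_0 = -3, c_1 = -2, c_2 = -4, c_3 = -3. Radius r = 2.
Part (a). Triangle bound: M_tri(r) = Σ_k |c_k| r^k
  = |-3|·2^0 + |-2|·2^1 + |-4|·2^2 + |-3|·2^3
  = 3 + 4 + 16 + 24 = 47.
This bounds M(r) := max_{|z|=r} |p(z)| from above; equality holds iff all terms c_k z^k can be made to align in phase at a single z on |z|=r.
Part (b). At z = 2 (real, on the circle |z| = r):
  p(2) = (-3)·2^0 + (-2)·2^1 + (-4)·2^2 + (-3)·2^3 = -47.
  |p(2)| = 47.
Since all nonzero coefficients share the same sign, |p(2)| = 47 = M_tri(2); the triangle bound is attained at z = 2, so in fact M(r) = 47.

M_tri(2) = 47; |p(2)| = 47; equality at z=2: yes.


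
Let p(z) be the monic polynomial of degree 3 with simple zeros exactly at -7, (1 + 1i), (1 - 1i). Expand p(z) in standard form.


The polynomial is p(z) = ∏_{α ∈ S} (z − α), where S = {-7, (1 + 1i), (1 - 1i)}.
Expanding the product yields: p(z) = z^3 + 5·z^2 -12·z + 14.
Note conjugate pairs combine to real quadratics: (z − (1+1i))(z − (1−1i)) = z² − 2z + 2.
The resulting polynomial has degree 3 and real coefficients as required.

p(z) = z^3 + 5·z^2 -12·z + 14.


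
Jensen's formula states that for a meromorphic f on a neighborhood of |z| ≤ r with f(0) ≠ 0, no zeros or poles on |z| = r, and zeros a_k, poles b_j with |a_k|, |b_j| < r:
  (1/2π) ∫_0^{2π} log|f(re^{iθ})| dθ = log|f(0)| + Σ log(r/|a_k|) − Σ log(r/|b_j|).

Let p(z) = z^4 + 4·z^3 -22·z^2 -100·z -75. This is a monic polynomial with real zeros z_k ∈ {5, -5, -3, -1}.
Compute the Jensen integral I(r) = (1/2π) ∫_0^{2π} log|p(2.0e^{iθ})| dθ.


Zeros: -5, -3, -1, 5; r = 2.0.
Inside |z| < r: -1. Outside (|z| ≥ r): -5, -3, 5.
p(0) = -75, so log|p(0)| = log(75) = 4.3175.
Apply Jensen: I(r) = log|p(0)| + Σ_k log(r/|z_k|), summed over zeros inside |z| < r.
  log(r/|z_k|) for z_k = -1: log(2.0/1) = 0.6931
  Outside zeros (-5, -3, 5) contribute nothing to the Jensen sum.
Sum over inside zeros: 0.6931.
I(r) = log|p(0)| + (inside sum) = 4.3175 + 0.6931 = 5.0106.
Note: since some zeros are outside |z| ≤ r, the simplified n·log(r) form does NOT apply — only the inside zeros contribute.

I(r) ≈ 5.0106.


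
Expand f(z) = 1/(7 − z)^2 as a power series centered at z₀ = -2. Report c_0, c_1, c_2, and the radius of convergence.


Let w = z − z₀, so z = z₀ + w.
Then 7 − z = 7 − (z₀ + w) = (7 − z₀) − w = 9 − w.
f(z) = 1/(9 − w)^2 = (1/(9)^2) · (1 − w/(9))^{−2}.
By the binomial series (1−u)^{−2} = Σ_{n≥0} C(n+1, 1) u^n for |u|<1, with u = w/(9):
  c_n = C(n+1, 1) / (9)^(n+2).
  c_0 = 1/(9)^2 = 1/81.
  c_1 = 2/(9)^3 = 2/729.
  c_2 = 3/(9)^4 = 1/2187.
The series is valid for |w/d| < 1, i.e. |z − z₀| < |d|.
Radius of convergence: R = |7 − z₀| = |9| = 9 (distance from z₀ to the singularity z = 7).

c_0 = 1/81, c_1 = 2/729, c_2 = 1/2187; R = 9.


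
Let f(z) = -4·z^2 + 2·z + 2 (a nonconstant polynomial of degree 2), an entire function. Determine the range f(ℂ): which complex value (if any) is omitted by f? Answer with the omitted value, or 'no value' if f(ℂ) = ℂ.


Little Picard bounds the complement of f(ℂ) to at most one point.
For every w ∈ ℂ, the equation p(z) − w = 0 is a nonconstant polynomial in z and hence has at least one root by the fundamental theorem of algebra. So p is surjective onto ℂ, omitting no value.

Omitted value: no value.


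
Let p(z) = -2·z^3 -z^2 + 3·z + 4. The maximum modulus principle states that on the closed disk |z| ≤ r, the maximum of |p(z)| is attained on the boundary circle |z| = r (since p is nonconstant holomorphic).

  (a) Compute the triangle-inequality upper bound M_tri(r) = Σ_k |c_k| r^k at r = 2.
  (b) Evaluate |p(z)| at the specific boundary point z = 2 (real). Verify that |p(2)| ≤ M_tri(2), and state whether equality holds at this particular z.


Coefficients: c_0 = 4, c_1 = 3, c_2 = -1, c_3 = -2. Radius r = 2.
Part (a). Triangle bound: M_tri(r) = Σ_k |c_k| r^k
  = |4|·2^0 + |3|·2^1 + |-1|·2^2 + |-2|·2^3
  = 4 + 6 + 4 + 16 = 30.
This bounds M(r) := max_{|z|=r} |p(z)| from above; equality holds iff all terms c_k z^k can be made to align in phase at a single z on |z|=r.
Part (b). At z = 2 (real, on the circle |z| = r):
  p(2) = (4)·2^0 + (3)·2^1 + (-1)·2^2 + (-2)·2^3 = -10.
  |p(2)| = 10.
Check: |p(2)| = 10 ≤ 30 = M_tri(2). ✓ Equality does not hold at z = 2 (the coefficients have mixed signs, so the terms do not all align in phase there).

M_tri(2) = 30; |p(2)| = 10; equality at z=2: no.


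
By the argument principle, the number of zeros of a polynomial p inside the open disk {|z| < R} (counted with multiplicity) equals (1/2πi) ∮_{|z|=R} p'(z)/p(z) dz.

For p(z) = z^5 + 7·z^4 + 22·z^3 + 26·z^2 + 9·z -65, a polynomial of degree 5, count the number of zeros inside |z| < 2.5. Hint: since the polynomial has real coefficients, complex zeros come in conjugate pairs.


The zeros of p are: (-3 + 2i), (-3 - 2i), (-1 + 2i), (-1 - 2i), 1.
Their magnitudes are: 3.606, 3.606, 2.236, 2.236, 1.
Zeros with |z| < R = 2.5: (-1 + 2i), (-1 - 2i), 1.
Count = 3.
By the argument principle, (1/2πi) ∮_{|z|=R} p'(z)/p(z) dz equals exactly this count.

Number of zeros inside |z| < 2.5: 3.


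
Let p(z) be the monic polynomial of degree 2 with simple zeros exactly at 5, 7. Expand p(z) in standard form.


The polynomial is p(z) = ∏_{α ∈ S} (z − α), where S = {5, 7}.
Expanding the product yields: p(z) = z^2 -12·z + 35.
The resulting polynomial has degree 2 and real coefficients as required.

p(z) = z^2 -12·z + 35.


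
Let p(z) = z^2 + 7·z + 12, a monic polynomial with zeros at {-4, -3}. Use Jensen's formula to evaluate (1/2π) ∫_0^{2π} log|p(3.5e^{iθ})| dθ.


Zeros: -4, -3; r = 3.5.
Inside |z| < r: -3. Outside (|z| ≥ r): -4.
p(0) = 12, so log|p(0)| = log(12) = 2.4849.
Apply Jensen: I(r) = log|p(0)| + Σ_k log(r/|z_k|), summed over zeros inside |z| < r.
  log(r/|z_k|) for z_k = -3: log(3.5/3) = 0.1542
  Outside zeros (-4) contribute nothing to the Jensen sum.
Sum over inside zeros: 0.1542.
I(r) = log|p(0)| + (inside sum) = 2.4849 + 0.1542 = 2.6391.
Note: since some zeros are outside |z| ≤ r, the simplified n·log(r) form does NOT apply — only the inside zeros contribute.

I(r) ≈ 2.6391.


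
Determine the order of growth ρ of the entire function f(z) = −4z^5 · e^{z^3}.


M(r) = max_{|z|=r} |-4|·|z|^5·|e^{z^3}| = 4·r^5 · e^{1r^3} (the factors attain their maxima compatibly on |z|=r). Then log M(r) = log 4 + 5·log r + 1r^3, dominated by the last term, so log log M(r) ~ 3·log r. The polynomial factor -4z^5 contributes only a log r term and does not affect the order. ρ = 3.
Therefore ρ = 3.

Order ρ = 3.


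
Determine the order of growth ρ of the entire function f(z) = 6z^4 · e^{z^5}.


M(r) = max_{|z|=r} |6|·|z|^4·|e^{z^5}| = 6·r^4 · e^{1r^5} (the factors attain their maxima compatibly on |z|=r). Then log M(r) = log 6 + 4·log r + 1r^5, dominated by the last term, so log log M(r) ~ 5·log r. The polynomial factor 6z^4 contributes only a log r term and does not affect the order. ρ = 5.
Therefore ρ = 5.

Order ρ = 5.


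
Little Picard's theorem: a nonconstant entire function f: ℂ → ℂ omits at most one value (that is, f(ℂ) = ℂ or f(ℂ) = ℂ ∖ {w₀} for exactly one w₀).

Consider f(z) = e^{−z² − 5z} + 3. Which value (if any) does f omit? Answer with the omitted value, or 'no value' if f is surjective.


Little Picard bounds the complement of f(ℂ) to at most one point.
The exponent g(z) = −z² − 5z is a nonconstant polynomial, hence surjective onto ℂ. So e^{g(z)} takes every value in {e^w : w ∈ ℂ} = ℂ ∖ {0}. Adding 3 shifts the range to ℂ ∖ {3}. f omits exactly 3.

Omitted value: 3.


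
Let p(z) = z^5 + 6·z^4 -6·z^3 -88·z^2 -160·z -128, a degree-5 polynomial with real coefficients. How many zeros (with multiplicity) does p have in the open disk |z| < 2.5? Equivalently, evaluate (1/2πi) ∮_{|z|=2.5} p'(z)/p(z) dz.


The zeros of p are: 4, (-1 + 1i), (-1 - 1i), -4, -4.
Their magnitudes are: 4, 1.414, 1.414, 4, 4.
Zeros with |z| < R = 2.5: (-1 + 1i), (-1 - 1i).
Count = 2.
By the argument principle, (1/2πi) ∮_{|z|=R} p'(z)/p(z) dz equals exactly this count.

Number of zeros inside |z| < 2.5: 2.


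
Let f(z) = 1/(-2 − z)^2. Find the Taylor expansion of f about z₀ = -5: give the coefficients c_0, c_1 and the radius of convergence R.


Let w = z − z₀, so z = z₀ + w.
Then -2 − z = -2 − (z₀ + w) = (-2 − z₀) − w = 3 − w.
f(z) = 1/(3 − w)^2 = (1/(3)^2) · (1 − w/(3))^{−2}.
By the binomial series (1−u)^{−2} = Σ_{n≥0} C(n+1, 1) u^n for |u|<1, with u = w/(3):
  c_n = C(n+1, 1) / (3)^(n+2).
  c_0 = 1/(3)^2 = 1/9.
  c_1 = 2/(3)^3 = 2/27.
The series is valid for |w/d| < 1, i.e. |z − z₀| < |d|.
Radius of convergence: R = |-2 − z₀| = |3| = 3 (distance from z₀ to the singularity z = -2).

c_0 = 1/9, c_1 = 2/27; R = 3.


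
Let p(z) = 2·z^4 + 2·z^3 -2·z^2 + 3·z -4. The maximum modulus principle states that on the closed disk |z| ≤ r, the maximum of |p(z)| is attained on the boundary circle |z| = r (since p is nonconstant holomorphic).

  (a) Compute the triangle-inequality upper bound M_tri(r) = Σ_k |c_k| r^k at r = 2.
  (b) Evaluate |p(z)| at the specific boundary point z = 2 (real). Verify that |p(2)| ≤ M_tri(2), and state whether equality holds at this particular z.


Coefficients: c_0 = -4, c_1 = 3, c_2 = -2, c_3 = 2, c_4 = 2. Radius r = 2.
Part (a). Triangle bound: M_tri(r) = Σ_k |c_k| r^k
  = |-4|·2^0 + |3|·2^1 + |-2|·2^2 + |2|·2^3 + |2|·2^4
  = 4 + 6 + 8 + 16 + 32 = 66.
This bounds M(r) := max_{|z|=r} |p(z)| from above; equality holds iff all terms c_k z^k can be made to align in phase at a single z on |z|=r.
Part (b). At z = 2 (real, on the circle |z| = r):
  p(2) = (-4)·2^0 + (3)·2^1 + (-2)·2^2 + (2)·2^3 + (2)·2^4 = 42.
  |p(2)| = 42.
Check: |p(2)| = 42 ≤ 66 = M_tri(2). ✓ Equality does not hold at z = 2 (the coefficients have mixed signs, so the terms do not all align in phase there).

M_tri(2) = 66; |p(2)| = 42; equality at z=2: no.


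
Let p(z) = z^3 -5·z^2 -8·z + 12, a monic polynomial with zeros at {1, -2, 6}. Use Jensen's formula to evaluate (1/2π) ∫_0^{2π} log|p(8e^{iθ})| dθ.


Zeros: -2, 1, 6; r = 8.
Inside |z| < r: -2, 1, 6. Outside (|z| ≥ r): ∅.
p(0) = 12, so log|p(0)| = log(12) = 2.4849.
Apply Jensen: I(r) = log|p(0)| + Σ_k log(r/|z_k|), summed over zeros inside |z| < r.
  log(r/|z_k|) for z_k = 1: log(8/1) = 2.0794
  log(r/|z_k|) for z_k = -2: log(8/2) = 1.3863
  log(r/|z_k|) for z_k = 6: log(8/6) = 0.2877
Sum over inside zeros: 3.7534.
I(r) = log|p(0)| + (inside sum) = 2.4849 + 3.7534 = 6.2383.
Closed form (all zeros inside, monic): I(r) = n·log(r) = 3·log(8) = 6.2383. ✓

I(r) ≈ 6.2383.


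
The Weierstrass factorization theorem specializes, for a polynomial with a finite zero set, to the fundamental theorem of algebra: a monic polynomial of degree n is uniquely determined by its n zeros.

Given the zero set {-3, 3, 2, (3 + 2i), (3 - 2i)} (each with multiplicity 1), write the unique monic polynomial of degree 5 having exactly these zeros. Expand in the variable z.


The polynomial is p(z) = ∏_{α ∈ S} (z − α), where S = {-3, 3, 2, (3 + 2i), (3 - 2i)}.
Expanding the product yields: p(z) = z^5 -8·z^4 + 16·z^3 + 46·z^2 -225·z + 234.
Note conjugate pairs combine to real quadratics: (z − (3+2i))(z − (3−2i)) = z² − 6z + 13.
The resulting polynomial has degree 5 and real coefficients as required.

p(z) = z^5 -8·z^4 + 16·z^3 + 46·z^2 -225·z + 234.


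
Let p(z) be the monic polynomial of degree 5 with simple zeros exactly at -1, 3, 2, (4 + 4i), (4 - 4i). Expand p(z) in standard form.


The polynomial is p(z) = ∏_{α ∈ S} (z − α), where S = {-1, 3, 2, (4 + 4i), (4 - 4i)}.
Expanding the product yields: p(z) = z^5 -12·z^4 + 65·z^3 -130·z^2 -16·z + 192.
Note conjugate pairs combine to real quadratics: (z − (4+4i))(z − (4−4i)) = z² − 8z + 32.
The resulting polynomial has degree 5 and real coefficients as required.

p(z) = z^5 -12·z^4 + 65·z^3 -130·z^2 -16·z + 192.


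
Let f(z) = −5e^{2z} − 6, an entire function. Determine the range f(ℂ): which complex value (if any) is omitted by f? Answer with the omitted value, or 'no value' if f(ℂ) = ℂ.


Little Picard bounds the complement of f(ℂ) to at most one point.
e^{2z} is never zero on ℂ, so -5·e^{2z} takes every value in ℂ ∖ {0}. Adding -6 shifts the range to ℂ ∖ {-6}. Thus f omits exactly the value -6.

Omitted value: -6.


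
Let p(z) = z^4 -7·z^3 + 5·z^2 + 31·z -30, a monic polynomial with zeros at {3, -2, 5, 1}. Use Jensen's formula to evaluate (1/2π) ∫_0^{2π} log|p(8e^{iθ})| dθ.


Zeros: -2, 1, 3, 5; r = 8.
Inside |z| < r: -2, 1, 3, 5. Outside (|z| ≥ r): ∅.
p(0) = -30, so log|p(0)| = log(30) = 3.4012.
Apply Jensen: I(r) = log|p(0)| + Σ_k log(r/|z_k|), summed over zeros inside |z| < r.
  log(r/|z_k|) for z_k = 3: log(8/3) = 0.9808
  log(r/|z_k|) for z_k = -2: log(8/2) = 1.3863
  log(r/|z_k|) for z_k = 5: log(8/5) = 0.4700
  log(r/|z_k|) for z_k = 1: log(8/1) = 2.0794
Sum over inside zeros: 4.9166.
I(r) = log|p(0)| + (inside sum) = 3.4012 + 4.9166 = 8.3178.
Closed form (all zeros inside, monic): I(r) = n·log(r) = 4·log(8) = 8.3178. ✓

I(r) ≈ 8.3178.


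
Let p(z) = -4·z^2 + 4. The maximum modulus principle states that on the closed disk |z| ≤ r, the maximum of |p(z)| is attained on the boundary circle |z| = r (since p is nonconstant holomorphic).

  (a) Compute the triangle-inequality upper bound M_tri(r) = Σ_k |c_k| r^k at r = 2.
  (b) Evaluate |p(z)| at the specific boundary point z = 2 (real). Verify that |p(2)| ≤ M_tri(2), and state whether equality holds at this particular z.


Coefficients: c_0 = 4, c_1 = 0, c_2 = -4. Radius r = 2.
Part (a). Triangle bound: M_tri(r) = Σ_k |c_k| r^k
  = |4|·2^0 + |0|·2^1 + |-4|·2^2
  = 4 + 0 + 16 = 20.
This bounds M(r) := max_{|z|=r} |p(z)| from above; equality holds iff all terms c_k z^k can be made to align in phase at a single z on |z|=r.
Part (b). At z = 2 (real, on the circle |z| = r):
  p(2) = (4)·2^0 + (0)·2^1 + (-4)·2^2 = -12.
  |p(2)| = 12.
Check: |p(2)| = 12 ≤ 20 = M_tri(2). ✓ Equality does not hold at z = 2 (the coefficients have mixed signs, so the terms do not all align in phase there).

M_tri(2) = 20; |p(2)| = 12; equality at z=2: no.


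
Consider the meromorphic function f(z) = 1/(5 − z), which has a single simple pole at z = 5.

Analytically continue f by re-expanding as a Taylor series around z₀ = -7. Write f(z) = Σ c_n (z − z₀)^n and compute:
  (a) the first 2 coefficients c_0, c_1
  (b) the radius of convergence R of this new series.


Let w = z − z₀, so z = z₀ + w.
Then 5 − z = 5 − (z₀ + w) = (5 − z₀) − w = 12 − w.
f(z) = 1/(12 − w) = (1/(12)) · 1/(1 − w/(12)) = Σ_{n≥0} w^n / (12)^(n+1).
So c_n = 1/(12)^(n+1):
  c_0 = 1/(12)^1 = 1/12.
  c_1 = 1/(12)^2 = 1/144.
The series is valid for |w/d| < 1, i.e. |z − z₀| < |d|.
Radius of convergence: R = |5 − z₀| = |12| = 12 (distance from z₀ to the singularity z = 5).

c_0 = 1/12, c_1 = 1/144; R = 12.


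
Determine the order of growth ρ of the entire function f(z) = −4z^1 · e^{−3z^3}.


M(r) = max_{|z|=r} |-4|·|z|^1·|e^{−3z^3}| = 4·r^1 · e^{3r^3} (the factors attain their maxima compatibly on |z|=r). Then log M(r) = log 4 + 1·log r + 3r^3, dominated by the last term, so log log M(r) ~ 3·log r. The polynomial factor -4z^1 contributes only a log r term and does not affect the order. ρ = 3.
Therefore ρ = 3.

Order ρ = 3.


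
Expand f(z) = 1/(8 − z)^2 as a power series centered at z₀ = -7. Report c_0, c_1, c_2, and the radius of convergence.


Let w = z − z₀, so z = z₀ + w.
Then 8 − z = 8 − (z₀ + w) = (8 − z₀) − w = 15 − w.
f(z) = 1/(15 − w)^2 = (1/(15)^2) · (1 − w/(15))^{−2}.
By the binomial series (1−u)^{−2} = Σ_{n≥0} C(n+1, 1) u^n for |u|<1, with u = w/(15):
  c_n = C(n+1, 1) / (15)^(n+2).
  c_0 = 1/(15)^2 = 1/225.
  c_1 = 2/(15)^3 = 2/3375.
  c_2 = 3/(15)^4 = 1/16875.
The series is valid for |w/d| < 1, i.e. |z − z₀| < |d|.
Radius of convergence: R = |8 − z₀| = |15| = 15 (distance from z₀ to the singularity z = 8).

c_0 = 1/225, c_1 = 2/3375, c_2 = 1/16875; R = 15.


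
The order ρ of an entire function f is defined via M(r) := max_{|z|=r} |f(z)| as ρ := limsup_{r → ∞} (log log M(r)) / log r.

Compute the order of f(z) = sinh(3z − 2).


sinh(w) is a linear combination of e^{iw} and e^{−iw} (or e^w, e^{−w} in the hyperbolic case), so |sinh(w)| ≤ e^{|w|}. With w = 3z − 2, |w| ≤ 3|z| + 2 = 3r + 2 on |z| = r, giving M(r) ≤ e^{3r + 2}, so ρ ≤ 1. On a suitable ray (z = it for sin/cos; z = t for sinh/cosh, t real → ∞), |sinh(3z − 2)| grows like e^{3|t|}/2, so ρ ≥ 1. Hence ρ = 1.
Therefore ρ = 1.

Order ρ = 1.


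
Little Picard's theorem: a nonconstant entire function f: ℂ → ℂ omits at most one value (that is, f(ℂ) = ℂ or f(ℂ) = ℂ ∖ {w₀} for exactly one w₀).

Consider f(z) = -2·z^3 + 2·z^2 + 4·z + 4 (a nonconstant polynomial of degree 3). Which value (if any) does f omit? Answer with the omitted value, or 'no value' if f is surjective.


Little Picard bounds the complement of f(ℂ) to at most one point.
For every w ∈ ℂ, the equation p(z) − w = 0 is a nonconstant polynomial in z and hence has at least one root by the fundamental theorem of algebra. So p is surjective onto ℂ, omitting no value.

Omitted value: no value.


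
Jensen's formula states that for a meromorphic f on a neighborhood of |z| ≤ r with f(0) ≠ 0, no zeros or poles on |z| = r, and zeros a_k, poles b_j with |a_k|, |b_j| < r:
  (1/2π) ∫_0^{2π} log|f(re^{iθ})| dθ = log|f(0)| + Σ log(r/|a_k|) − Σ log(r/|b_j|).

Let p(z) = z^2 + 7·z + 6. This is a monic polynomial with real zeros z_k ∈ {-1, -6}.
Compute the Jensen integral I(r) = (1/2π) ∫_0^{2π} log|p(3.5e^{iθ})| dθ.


Zeros: -6, -1; r = 3.5.
Inside |z| < r: -1. Outside (|z| ≥ r): -6.
p(0) = 6, so log|p(0)| = log(6) = 1.7918.
Apply Jensen: I(r) = log|p(0)| + Σ_k log(r/|z_k|), summed over zeros inside |z| < r.
  log(r/|z_k|) for z_k = -1: log(3.5/1) = 1.2528
  Outside zeros (-6) contribute nothing to the Jensen sum.
Sum over inside zeros: 1.2528.
I(r) = log|p(0)| + (inside sum) = 1.7918 + 1.2528 = 3.0445.
Note: since some zeros are outside |z| ≤ r, the simplified n·log(r) form does NOT apply — only the inside zeros contribute.

I(r) ≈ 3.0445.


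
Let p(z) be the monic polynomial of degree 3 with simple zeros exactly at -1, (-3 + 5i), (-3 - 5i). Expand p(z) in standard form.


The polynomial is p(z) = ∏_{α ∈ S} (z − α), where S = {-1, (-3 + 5i), (-3 - 5i)}.
Expanding the product yields: p(z) = z^3 + 7·z^2 + 40·z + 34.
Note conjugate pairs combine to real quadratics: (z − (-3+5i))(z − (-3−5i)) = z² + 6z + 34.
The resulting polynomial has degree 3 and real coefficients as required.

p(z) = z^3 + 7·z^2 + 40·z + 34.


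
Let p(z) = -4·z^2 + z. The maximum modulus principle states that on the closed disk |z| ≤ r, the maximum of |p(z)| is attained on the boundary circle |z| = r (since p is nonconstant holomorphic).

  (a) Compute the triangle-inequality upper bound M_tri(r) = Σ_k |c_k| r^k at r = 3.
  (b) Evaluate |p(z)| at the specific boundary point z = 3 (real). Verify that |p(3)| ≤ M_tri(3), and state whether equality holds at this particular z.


Coefficients: c_0 = 0, c_1 = 1, c_2 = -4. Radius r = 3.
Part (a). Triangle bound: M_tri(r) = Σ_k |c_k| r^k
  = |0|·3^0 + |1|·3^1 + |-4|·3^2
  = 0 + 3 + 36 = 39.
This bounds M(r) := max_{|z|=r} |p(z)| from above; equality holds iff all terms c_k z^k can be made to align in phase at a single z on |z|=r.
Part (b). At z = 3 (real, on the circle |z| = r):
  p(3) = (0)·3^0 + (1)·3^1 + (-4)·3^2 = -33.
  |p(3)| = 33.
Check: |p(3)| = 33 ≤ 39 = M_tri(3). ✓ Equality does not hold at z = 3 (the coefficients have mixed signs, so the terms do not all align in phase there).

M_tri(3) = 39; |p(3)| = 33; equality at z=3: no.


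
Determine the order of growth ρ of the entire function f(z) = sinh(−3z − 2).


sinh(w) is a linear combination of e^{iw} and e^{−iw} (or e^w, e^{−w} in the hyperbolic case), so |sinh(w)| ≤ e^{|w|}. With w = −3z − 2, |w| ≤ 3|z| + 2 = 3r + 2 on |z| = r, giving M(r) ≤ e^{3r + 2}, so ρ ≤ 1. On a suitable ray (z = it for sin/cos; z = t for sinh/cosh, t real → ∞), |sinh(−3z − 2)| grows like e^{3|t|}/2, so ρ ≥ 1. Hence ρ = 1.
Therefore ρ = 1.

Order ρ = 1.


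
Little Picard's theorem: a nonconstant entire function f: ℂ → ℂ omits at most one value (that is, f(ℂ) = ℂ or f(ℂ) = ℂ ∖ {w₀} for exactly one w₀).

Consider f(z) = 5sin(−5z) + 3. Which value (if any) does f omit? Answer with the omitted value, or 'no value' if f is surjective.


Little Picard bounds the complement of f(ℂ) to at most one point.
sin is entire and surjective onto ℂ: for every w ∈ ℂ, sin(ζ) = w has a solution ζ ∈ ℂ (e.g., via the complex inverse arcsin). With ζ = −5z this gives z = ζ/(-5). Then 5·sin(−5z) takes every value in 5·ℂ = ℂ, and adding 3 is a bijection of ℂ. So f is surjective and omits no value. (Note: only on the real line is sin bounded by [−1, 1].)

Omitted value: no value.


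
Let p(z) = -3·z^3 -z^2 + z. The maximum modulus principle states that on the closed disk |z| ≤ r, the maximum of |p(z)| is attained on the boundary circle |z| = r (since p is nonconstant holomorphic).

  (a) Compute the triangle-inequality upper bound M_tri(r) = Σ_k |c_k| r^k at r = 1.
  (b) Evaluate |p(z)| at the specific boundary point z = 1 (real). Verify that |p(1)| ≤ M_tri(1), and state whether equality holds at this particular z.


Coefficients: c_0 = 0, c_1 = 1, c_2 = -1, c_3 = -3. Radius r = 1.
Part (a). Triangle bound: M_tri(r) = Σ_k |c_k| r^k
  = |0|·1^0 + |1|·1^1 + |-1|·1^2 + |-3|·1^3
  = 0 + 1 + 1 + 3 = 5.
This bounds M(r) := max_{|z|=r} |p(z)| from above; equality holds iff all terms c_k z^k can be made to align in phase at a single z on |z|=r.
Part (b). At z = 1 (real, on the circle |z| = r):
  p(1) = (0)·1^0 + (1)·1^1 + (-1)·1^2 + (-3)·1^3 = -3.
  |p(1)| = 3.
Check: |p(1)| = 3 ≤ 5 = M_tri(1). ✓ Equality does not hold at z = 1 (the coefficients have mixed signs, so the terms do not all align in phase there).

M_tri(1) = 5; |p(1)| = 3; equality at z=1: no.


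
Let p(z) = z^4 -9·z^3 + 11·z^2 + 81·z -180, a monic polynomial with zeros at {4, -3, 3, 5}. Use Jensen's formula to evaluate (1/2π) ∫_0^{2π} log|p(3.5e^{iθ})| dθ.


Zeros: -3, 3, 4, 5; r = 3.5.
Inside |z| < r: -3, 3. Outside (|z| ≥ r): 4, 5.
p(0) = -180, so log|p(0)| = log(180) = 5.1930.
Apply Jensen: I(r) = log|p(0)| + Σ_k log(r/|z_k|), summed over zeros inside |z| < r.
  log(r/|z_k|) for z_k = -3: log(3.5/3) = 0.1542
  log(r/|z_k|) for z_k = 3: log(3.5/3) = 0.1542
  Outside zeros (4, 5) contribute nothing to the Jensen sum.
Sum over inside zeros: 0.3083.
I(r) = log|p(0)| + (inside sum) = 5.1930 + 0.3083 = 5.5013.
Note: since some zeros are outside |z| ≤ r, the simplified n·log(r) form does NOT apply — only the inside zeros contribute.

I(r) ≈ 5.5013.


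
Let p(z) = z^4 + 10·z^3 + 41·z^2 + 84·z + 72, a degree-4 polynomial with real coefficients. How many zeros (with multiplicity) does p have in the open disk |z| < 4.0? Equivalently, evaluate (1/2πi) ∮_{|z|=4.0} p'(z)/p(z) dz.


The zeros of p are: -3, (-2 + 2i), (-2 - 2i), -3.
Their magnitudes are: 3, 2.828, 2.828, 3.
Zeros with |z| < R = 4.0: -3, (-2 + 2i), (-2 - 2i), -3.
Count = 4.
By the argument principle, (1/2πi) ∮_{|z|=R} p'(z)/p(z) dz equals exactly this count.

Number of zeros inside |z| < 4.0: 4.
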